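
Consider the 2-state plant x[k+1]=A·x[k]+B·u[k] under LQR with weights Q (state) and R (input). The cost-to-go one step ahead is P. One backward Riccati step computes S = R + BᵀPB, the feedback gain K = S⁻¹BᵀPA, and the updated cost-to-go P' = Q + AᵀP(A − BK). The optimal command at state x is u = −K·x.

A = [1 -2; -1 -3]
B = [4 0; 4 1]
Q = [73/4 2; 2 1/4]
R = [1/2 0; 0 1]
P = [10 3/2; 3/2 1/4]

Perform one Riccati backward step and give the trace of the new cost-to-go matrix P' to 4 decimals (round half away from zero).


BᵀP = [46.0000 7.0000; 1.5000 0.2500]
S = R + BᵀPB = [1/2 0; 0 1] + [212.0000 7.0000; 7.0000 0.2500] = [212.5000 7.0000; 7.0000 1.2500]
BᵀPA = [39.0000 -113.0000; 1.2500 -3.7500]
K = S⁻¹·BᵀPA = [0.1847 -0.5309; -0.0340 -0.0271]
A−BK = [0.2614 0.1235; -1.7046 -0.8494]
AᵀP(A−BK) = [0.0912 -0.0121; -0.0121 0.1598]
P' = Q + AᵀP(A−BK) = [18.3412 1.9879; 1.9879 0.4098]
tr(P') = 18.7510

18.7510


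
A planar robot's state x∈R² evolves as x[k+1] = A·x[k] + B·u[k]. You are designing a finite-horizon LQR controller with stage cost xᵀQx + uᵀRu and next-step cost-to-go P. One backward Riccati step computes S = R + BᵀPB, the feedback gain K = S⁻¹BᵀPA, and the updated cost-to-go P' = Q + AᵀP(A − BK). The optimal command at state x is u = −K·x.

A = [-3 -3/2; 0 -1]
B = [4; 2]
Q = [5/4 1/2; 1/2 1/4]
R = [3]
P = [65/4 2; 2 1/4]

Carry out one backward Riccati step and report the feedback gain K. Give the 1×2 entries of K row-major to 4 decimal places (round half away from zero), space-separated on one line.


BᵀP = [69.0000 8.5000]
S = R + BᵀPB = [3] + [293.0000] = [296.0000]
BᵀPA = [-207.0000 -112.0000]
K = S⁻¹·BᵀPA = [-0.6993 -0.3784]
A−BK = [-0.2027 0.0135; 1.3986 -0.2432]
AᵀP(A−BK) = [1.4899 0.8007; 0.8007 0.4341]
P' = Q + AᵀP(A−BK) = [2.7399 1.3007; 1.3007 0.6841]
tr(P') = 3.4240

-0.6993 -0.3784


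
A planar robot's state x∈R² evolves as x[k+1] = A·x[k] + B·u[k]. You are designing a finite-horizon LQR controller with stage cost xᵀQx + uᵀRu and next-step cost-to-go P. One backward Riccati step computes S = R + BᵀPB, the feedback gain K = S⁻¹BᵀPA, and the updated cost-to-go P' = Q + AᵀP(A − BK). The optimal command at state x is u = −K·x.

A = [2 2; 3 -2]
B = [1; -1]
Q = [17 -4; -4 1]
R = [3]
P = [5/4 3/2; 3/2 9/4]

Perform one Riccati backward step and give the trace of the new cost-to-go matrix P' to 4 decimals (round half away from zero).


BᵀP = [-0.2500 -0.7500]
S = R + BᵀPB = [3] + [0.5000] = [3.5000]
BᵀPA = [-2.7500 1.0000]
K = S⁻¹·BᵀPA = [-0.7857 0.2857]
A−BK = [2.7857 1.7143; 2.2143 -1.7143]
AᵀP(A−BK) = [41.0893 -4.7143; -4.7143 1.7143]
P' = Q + AᵀP(A−BK) = [58.0893 -8.7143; -8.7143 2.7143]
tr(P') = 60.8036

60.8036


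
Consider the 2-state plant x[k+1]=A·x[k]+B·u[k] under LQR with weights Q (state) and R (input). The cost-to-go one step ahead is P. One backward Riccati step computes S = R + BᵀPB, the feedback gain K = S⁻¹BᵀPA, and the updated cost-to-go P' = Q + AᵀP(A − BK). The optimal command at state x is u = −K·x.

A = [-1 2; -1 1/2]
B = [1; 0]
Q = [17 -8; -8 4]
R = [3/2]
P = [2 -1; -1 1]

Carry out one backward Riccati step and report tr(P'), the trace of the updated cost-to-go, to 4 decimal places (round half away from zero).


BᵀP = [2.0000 -1.0000]
S = R + BᵀPB = [3/2] + [2.0000] = [3.5000]
BᵀPA = [-1.0000 3.5000]
K = S⁻¹·BᵀPA = [-0.2857 1.0000]
A−BK = [-0.7143 1.0000; -1.0000 0.5000]
AᵀP(A−BK) = [0.7143 -1.0000; -1.0000 2.7500]
P' = Q + AᵀP(A−BK) = [17.7143 -9.0000; -9.0000 6.7500]
tr(P') = 24.4643

24.4643


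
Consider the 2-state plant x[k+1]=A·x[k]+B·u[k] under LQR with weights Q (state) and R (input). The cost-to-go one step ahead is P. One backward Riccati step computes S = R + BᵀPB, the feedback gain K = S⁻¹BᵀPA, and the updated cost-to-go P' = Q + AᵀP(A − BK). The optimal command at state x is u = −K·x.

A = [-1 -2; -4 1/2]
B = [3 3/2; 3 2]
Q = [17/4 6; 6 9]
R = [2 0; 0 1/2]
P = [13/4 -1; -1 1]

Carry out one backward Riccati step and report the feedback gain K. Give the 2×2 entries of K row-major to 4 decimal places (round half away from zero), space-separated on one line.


0.3776 -0.8497 -1.4965 0.5338

BᵀP = [6.7500 0.0000; 2.8750 0.5000]
S = R + BᵀPB = [2 0; 0 1/2] + [20.2500 10.1250; 10.1250 5.3125] = [22.2500 10.1250; 10.1250 5.8125]
BᵀPA = [-6.7500 -13.5000; -4.8750 -5.5000]
K = S⁻¹·BᵀPA = [0.3776 -0.8497; -1.4965 0.5338]
A−BK = [0.1119 -0.2517; -2.1399 1.9814]
AᵀP(A−BK) = [6.5035 -6.1329; -6.1329 6.7156]
P' = Q + AᵀP(A−BK) = [10.7535 -0.1329; -0.1329 15.7156]
tr(P') = 26.4691


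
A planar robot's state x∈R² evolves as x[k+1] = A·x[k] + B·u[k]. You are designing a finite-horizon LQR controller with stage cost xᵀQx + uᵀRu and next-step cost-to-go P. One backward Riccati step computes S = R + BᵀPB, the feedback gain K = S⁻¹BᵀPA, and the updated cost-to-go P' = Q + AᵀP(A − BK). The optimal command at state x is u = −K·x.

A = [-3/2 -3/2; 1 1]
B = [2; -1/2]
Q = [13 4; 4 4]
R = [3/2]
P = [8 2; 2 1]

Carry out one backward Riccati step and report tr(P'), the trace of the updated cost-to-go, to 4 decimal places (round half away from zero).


18.7311

BᵀP = [15.0000 3.5000]
S = R + BᵀPB = [3/2] + [28.2500] = [29.7500]
BᵀPA = [-19.0000 -19.0000]
K = S⁻¹·BᵀPA = [-0.6387 -0.6387]
A−BK = [-0.2227 -0.2227; 0.6807 0.6807]
AᵀP(A−BK) = [0.8655 0.8655; 0.8655 0.8655]
P' = Q + AᵀP(A−BK) = [13.8655 4.8655; 4.8655 4.8655]
tr(P') = 18.7311


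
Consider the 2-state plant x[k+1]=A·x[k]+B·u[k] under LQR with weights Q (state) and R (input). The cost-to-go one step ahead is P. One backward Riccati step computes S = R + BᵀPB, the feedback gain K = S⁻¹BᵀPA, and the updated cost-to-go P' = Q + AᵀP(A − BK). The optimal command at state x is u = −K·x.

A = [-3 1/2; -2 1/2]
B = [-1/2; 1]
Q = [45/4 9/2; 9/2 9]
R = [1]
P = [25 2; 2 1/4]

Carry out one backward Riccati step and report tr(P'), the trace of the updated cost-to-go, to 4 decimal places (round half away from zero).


BᵀP = [-10.5000 -0.7500]
S = R + BᵀPB = [1] + [4.5000] = [5.5000]
BᵀPA = [33.0000 -5.6250]
K = S⁻¹·BᵀPA = [6.0000 -1.0227]
A−BK = [0.0000 -0.0114; -8.0000 1.5227]
AᵀP(A−BK) = [52.0000 -9.0000; -9.0000 1.5597]
P' = Q + AᵀP(A−BK) = [63.2500 -4.5000; -4.5000 10.5597]
tr(P') = 73.8097

73.8097


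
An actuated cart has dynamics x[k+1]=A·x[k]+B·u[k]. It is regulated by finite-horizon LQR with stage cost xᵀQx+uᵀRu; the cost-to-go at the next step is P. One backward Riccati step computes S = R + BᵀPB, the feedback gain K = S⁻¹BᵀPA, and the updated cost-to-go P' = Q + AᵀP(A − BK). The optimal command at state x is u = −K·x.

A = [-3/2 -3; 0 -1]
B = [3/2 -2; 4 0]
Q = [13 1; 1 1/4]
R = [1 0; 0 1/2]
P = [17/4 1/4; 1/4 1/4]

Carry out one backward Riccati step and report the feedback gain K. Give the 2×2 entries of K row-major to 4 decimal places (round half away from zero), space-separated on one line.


-0.0616 -0.3091 0.6766 1.2252

BᵀP = [7.3750 1.3750; -8.5000 -0.5000]
S = R + BᵀPB = [1 0; 0 1/2] + [16.5625 -14.7500; -14.7500 17.0000] = [17.5625 -14.7500; -14.7500 17.5000]
BᵀPA = [-11.0625 -23.5000; 12.7500 26.0000]
K = S⁻¹·BᵀPA = [-0.0616 -0.3091; 0.6766 1.2252]
A−BK = [-0.0543 -0.0860; 0.2464 0.2363]
AᵀP(A−BK) = [0.2537 0.4595; 0.4595 0.8813]
P' = Q + AᵀP(A−BK) = [13.2537 1.4595; 1.4595 1.1313]
tr(P') = 14.3851


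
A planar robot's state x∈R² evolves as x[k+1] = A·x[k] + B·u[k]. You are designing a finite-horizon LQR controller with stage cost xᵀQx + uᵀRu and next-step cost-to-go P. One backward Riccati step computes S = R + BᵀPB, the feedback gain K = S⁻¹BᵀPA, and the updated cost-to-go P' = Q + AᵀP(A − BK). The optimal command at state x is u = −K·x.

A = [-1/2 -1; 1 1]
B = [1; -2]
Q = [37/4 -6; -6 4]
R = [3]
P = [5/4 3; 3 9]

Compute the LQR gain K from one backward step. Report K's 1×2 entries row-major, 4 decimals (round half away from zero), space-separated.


BᵀP = [-4.7500 -15.0000]
S = R + BᵀPB = [3] + [25.2500] = [28.2500]
BᵀPA = [-12.6250 -10.2500]
K = S⁻¹·BᵀPA = [-0.4469 -0.3628]
A−BK = [-0.0531 -0.6372; 0.1062 0.2743]
AᵀP(A−BK) = [0.6704 0.5442; 0.5442 0.5310]
P' = Q + AᵀP(A−BK) = [9.9204 -5.4558; -5.4558 4.5310]
tr(P') = 14.4513

-0.4469 -0.3628


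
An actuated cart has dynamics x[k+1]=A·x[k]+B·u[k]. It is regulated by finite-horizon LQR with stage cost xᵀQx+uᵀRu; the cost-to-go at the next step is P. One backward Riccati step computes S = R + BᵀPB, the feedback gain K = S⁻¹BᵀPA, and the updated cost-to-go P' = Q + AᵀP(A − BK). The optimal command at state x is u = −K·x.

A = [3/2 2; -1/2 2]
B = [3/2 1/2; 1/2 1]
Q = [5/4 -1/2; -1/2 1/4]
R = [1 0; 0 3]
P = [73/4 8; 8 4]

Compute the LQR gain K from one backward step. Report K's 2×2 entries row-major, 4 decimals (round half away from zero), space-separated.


BᵀP = [31.3750 14.0000; 17.1250 8.0000]
S = R + BᵀPB = [1 0; 0 3] + [54.0625 29.6875; 29.6875 16.5625] = [55.0625 29.6875; 29.6875 19.5625]
BᵀPA = [40.0625 90.7500; 21.6875 50.2500]
K = S⁻¹·BᵀPA = [0.7143 1.4478; 0.0246 0.3715]
A−BK = [0.4162 -0.3575; -0.8817 0.9046]
AᵀP(A−BK) = [0.9116 0.6894; 0.6894 2.9416]
P' = Q + AᵀP(A−BK) = [2.1616 0.1894; 0.1894 3.1916]
tr(P') = 5.3532

0.7143 1.4478 0.0246 0.3715


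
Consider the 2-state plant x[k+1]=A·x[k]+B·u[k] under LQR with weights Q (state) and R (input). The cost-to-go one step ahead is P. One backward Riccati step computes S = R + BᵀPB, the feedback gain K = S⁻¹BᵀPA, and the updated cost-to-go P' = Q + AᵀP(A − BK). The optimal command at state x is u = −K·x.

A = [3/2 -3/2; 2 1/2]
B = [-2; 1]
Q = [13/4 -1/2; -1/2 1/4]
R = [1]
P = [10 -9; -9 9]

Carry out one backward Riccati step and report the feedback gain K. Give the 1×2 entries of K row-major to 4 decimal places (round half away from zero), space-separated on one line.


0.1221 0.6628

BᵀP = [-29.0000 27.0000]
S = R + BᵀPB = [1] + [85.0000] = [86.0000]
BᵀPA = [10.5000 57.0000]
K = S⁻¹·BᵀPA = [0.1221 0.6628]
A−BK = [1.7442 -0.1744; 1.8779 -0.1628]
AᵀP(A−BK) = [3.2180 -0.2093; -0.2093 0.4709]
P' = Q + AᵀP(A−BK) = [6.4680 -0.7093; -0.7093 0.7209]
tr(P') = 7.1890


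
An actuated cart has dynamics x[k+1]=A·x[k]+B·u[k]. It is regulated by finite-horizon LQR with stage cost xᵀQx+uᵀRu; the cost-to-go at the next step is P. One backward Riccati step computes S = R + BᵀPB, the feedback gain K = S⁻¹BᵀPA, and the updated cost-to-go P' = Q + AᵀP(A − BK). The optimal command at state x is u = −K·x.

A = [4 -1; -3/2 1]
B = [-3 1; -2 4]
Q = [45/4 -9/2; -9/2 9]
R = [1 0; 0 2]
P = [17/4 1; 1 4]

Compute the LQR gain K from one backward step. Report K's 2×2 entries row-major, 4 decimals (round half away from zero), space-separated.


-1.5933 0.4459 -1.1004 0.4466

BᵀP = [-14.7500 -11.0000; 8.2500 17.0000]
S = R + BᵀPB = [1 0; 0 2] + [66.2500 -58.7500; -58.7500 76.2500] = [67.2500 -58.7500; -58.7500 78.2500]
BᵀPA = [-42.5000 3.7500; 7.5000 8.7500]
K = S⁻¹·BᵀPA = [-1.5933 0.4459; -1.1004 0.4466]
A−BK = [0.3206 -0.1088; -0.2850 0.1053]
AᵀP(A−BK) = [5.5391 -1.8970; -1.8970 0.6696]
P' = Q + AᵀP(A−BK) = [16.7891 -6.3970; -6.3970 9.6696]
tr(P') = 26.4588


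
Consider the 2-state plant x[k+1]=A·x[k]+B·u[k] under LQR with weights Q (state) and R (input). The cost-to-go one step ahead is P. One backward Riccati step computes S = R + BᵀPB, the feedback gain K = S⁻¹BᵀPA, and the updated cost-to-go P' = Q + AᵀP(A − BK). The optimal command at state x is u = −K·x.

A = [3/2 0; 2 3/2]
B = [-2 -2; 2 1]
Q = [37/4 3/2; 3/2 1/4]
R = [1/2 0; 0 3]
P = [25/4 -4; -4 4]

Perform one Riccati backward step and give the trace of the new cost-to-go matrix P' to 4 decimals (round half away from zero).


BᵀP = [-20.5000 16.0000; -16.5000 12.0000]
S = R + BᵀPB = [1/2 0; 0 3] + [73.0000 57.0000; 57.0000 45.0000] = [73.5000 57.0000; 57.0000 48.0000]
BᵀPA = [1.2500 24.0000; -0.7500 18.0000]
K = S⁻¹·BᵀPA = [0.3683 0.4516; -0.4530 -0.1613]
A−BK = [1.3306 0.5806; 1.7164 0.7581]
AᵀP(A−BK) = [5.2624 2.3145; 2.3145 1.0645]
P' = Q + AᵀP(A−BK) = [14.5124 3.8145; 3.8145 1.3145]
tr(P') = 15.8269

15.8269


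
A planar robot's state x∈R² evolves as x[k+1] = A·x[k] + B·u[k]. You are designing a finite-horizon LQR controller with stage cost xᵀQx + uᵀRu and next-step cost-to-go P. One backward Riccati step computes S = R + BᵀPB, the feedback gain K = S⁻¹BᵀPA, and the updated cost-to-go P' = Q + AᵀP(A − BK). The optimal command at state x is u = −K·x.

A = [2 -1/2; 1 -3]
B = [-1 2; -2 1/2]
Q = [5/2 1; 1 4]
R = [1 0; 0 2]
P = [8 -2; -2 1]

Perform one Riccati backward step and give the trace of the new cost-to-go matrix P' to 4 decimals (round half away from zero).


BᵀP = [-4.0000 0.0000; 15.0000 -3.5000]
S = R + BᵀPB = [1 0; 0 2] + [4.0000 -8.0000; -8.0000 28.2500] = [5.0000 -8.0000; -8.0000 30.2500]
BᵀPA = [-8.0000 2.0000; 26.5000 3.0000]
K = S⁻¹·BᵀPA = [-0.3438 0.9685; 0.7851 0.3553]
A−BK = [0.0860 -0.2421; -0.0802 -1.2407]
AᵀP(A−BK) = [1.4441 0.3324; 0.3324 1.9971]
P' = Q + AᵀP(A−BK) = [3.9441 1.3324; 1.3324 5.9971]
tr(P') = 9.9413

9.9413


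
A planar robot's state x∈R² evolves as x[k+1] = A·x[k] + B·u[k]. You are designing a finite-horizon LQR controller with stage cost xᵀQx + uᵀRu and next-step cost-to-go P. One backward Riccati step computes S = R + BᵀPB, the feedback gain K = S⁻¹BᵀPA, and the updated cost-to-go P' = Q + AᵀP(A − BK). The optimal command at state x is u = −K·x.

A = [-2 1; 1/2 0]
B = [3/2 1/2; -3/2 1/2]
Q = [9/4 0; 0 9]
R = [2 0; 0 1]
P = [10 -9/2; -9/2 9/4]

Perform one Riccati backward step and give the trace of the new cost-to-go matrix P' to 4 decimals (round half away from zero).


BᵀP = [21.7500 -10.1250; 2.7500 -1.1250]
S = R + BᵀPB = [2 0; 0 1] + [47.8125 5.8125; 5.8125 0.8125] = [49.8125 5.8125; 5.8125 1.8125]
BᵀPA = [-48.5625 21.7500; -6.0625 2.7500]
K = S⁻¹·BᵀPA = [-0.9342 0.4148; -0.3490 0.1869]
A−BK = [-0.4242 0.2843; -0.7268 0.5288]
AᵀP(A−BK) = [2.0805 -0.9718; -0.9718 0.4635]
P' = Q + AᵀP(A−BK) = [4.3305 -0.9718; -0.9718 9.4635]
tr(P') = 13.7940

13.7940


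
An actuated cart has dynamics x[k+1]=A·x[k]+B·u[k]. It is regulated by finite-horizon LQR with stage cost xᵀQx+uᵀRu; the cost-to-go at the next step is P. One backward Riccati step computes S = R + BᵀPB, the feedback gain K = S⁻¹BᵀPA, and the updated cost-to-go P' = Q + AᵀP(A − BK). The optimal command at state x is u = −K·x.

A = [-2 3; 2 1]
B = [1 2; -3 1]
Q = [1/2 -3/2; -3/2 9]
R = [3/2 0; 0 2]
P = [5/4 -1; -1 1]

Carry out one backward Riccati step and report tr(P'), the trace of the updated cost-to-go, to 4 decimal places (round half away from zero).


BᵀP = [4.2500 -4.0000; 1.5000 -1.0000]
S = R + BᵀPB = [3/2 0; 0 2] + [16.2500 4.5000; 4.5000 2.0000] = [17.7500 4.5000; 4.5000 4.0000]
BᵀPA = [-16.5000 8.7500; -5.0000 3.5000]
K = S⁻¹·BᵀPA = [-0.8571 0.3793; -0.2857 0.4483]
A−BK = [-0.5714 1.7241; -0.2857 1.6897]
AᵀP(A−BK) = [1.4286 -1.0000; -1.0000 1.3621]
P' = Q + AᵀP(A−BK) = [1.9286 -2.5000; -2.5000 10.3621]
tr(P') = 12.2906

12.2906


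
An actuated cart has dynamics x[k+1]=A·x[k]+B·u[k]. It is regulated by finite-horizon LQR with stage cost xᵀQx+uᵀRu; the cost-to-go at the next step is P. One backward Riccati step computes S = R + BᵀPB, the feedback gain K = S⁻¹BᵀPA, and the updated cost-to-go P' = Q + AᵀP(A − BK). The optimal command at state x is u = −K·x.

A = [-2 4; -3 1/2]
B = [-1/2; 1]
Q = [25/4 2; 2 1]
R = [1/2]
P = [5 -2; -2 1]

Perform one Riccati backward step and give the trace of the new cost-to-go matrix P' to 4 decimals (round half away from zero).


BᵀP = [-4.5000 2.0000]
S = R + BᵀPB = [1/2] + [4.2500] = [4.7500]
BᵀPA = [3.0000 -17.0000]
K = S⁻¹·BᵀPA = [0.6316 -3.5789]
A−BK = [-1.6842 2.2105; -3.6316 4.0789]
AᵀP(A−BK) = [3.1053 -4.7632; -4.7632 11.4079]
P' = Q + AᵀP(A−BK) = [9.3553 -2.7632; -2.7632 12.4079]
tr(P') = 21.7632

21.7632


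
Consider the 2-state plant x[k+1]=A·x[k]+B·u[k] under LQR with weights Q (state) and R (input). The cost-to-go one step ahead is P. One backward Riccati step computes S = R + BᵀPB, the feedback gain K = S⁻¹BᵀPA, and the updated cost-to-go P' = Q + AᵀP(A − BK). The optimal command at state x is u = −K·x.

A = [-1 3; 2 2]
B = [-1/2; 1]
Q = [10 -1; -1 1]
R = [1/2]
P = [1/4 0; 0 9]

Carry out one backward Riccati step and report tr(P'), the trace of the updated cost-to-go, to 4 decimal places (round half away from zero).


18.6601

BᵀP = [-0.1250 9.0000]
S = R + BᵀPB = [1/2] + [9.0625] = [9.5625]
BᵀPA = [18.1250 17.6250]
K = S⁻¹·BᵀPA = [1.8954 1.8431]
A−BK = [-0.0523 3.9216; 0.1046 0.1569]
AᵀP(A−BK) = [1.8954 1.8431; 1.8431 5.7647]
P' = Q + AᵀP(A−BK) = [11.8954 0.8431; 0.8431 6.7647]
tr(P') = 18.6601


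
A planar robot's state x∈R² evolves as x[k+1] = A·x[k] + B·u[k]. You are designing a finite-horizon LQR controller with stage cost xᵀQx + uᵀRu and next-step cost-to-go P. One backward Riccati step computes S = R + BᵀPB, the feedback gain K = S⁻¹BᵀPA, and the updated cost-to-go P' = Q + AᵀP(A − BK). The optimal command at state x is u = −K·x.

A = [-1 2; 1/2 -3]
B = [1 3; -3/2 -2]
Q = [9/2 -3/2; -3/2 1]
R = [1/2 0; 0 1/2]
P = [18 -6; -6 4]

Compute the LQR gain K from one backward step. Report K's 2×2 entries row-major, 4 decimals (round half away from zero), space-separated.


BᵀP = [27.0000 -12.0000; 66.0000 -26.0000]
S = R + BᵀPB = [1/2 0; 0 1/2] + [45.0000 105.0000; 105.0000 250.0000] = [45.5000 105.0000; 105.0000 250.5000]
BᵀPA = [-33.0000 90.0000; -79.0000 210.0000]
K = S⁻¹·BᵀPA = [0.0765 1.3280; -0.3474 0.2817]
A−BK = [-0.0342 -0.1730; -0.0801 -0.4447]
AᵀP(A−BK) = [0.0771 0.0765; 0.0765 1.3280]
P' = Q + AᵀP(A−BK) = [4.5771 -1.4235; -1.4235 2.3280]
tr(P') = 6.9051

0.0765 1.3280 -0.3474 0.2817


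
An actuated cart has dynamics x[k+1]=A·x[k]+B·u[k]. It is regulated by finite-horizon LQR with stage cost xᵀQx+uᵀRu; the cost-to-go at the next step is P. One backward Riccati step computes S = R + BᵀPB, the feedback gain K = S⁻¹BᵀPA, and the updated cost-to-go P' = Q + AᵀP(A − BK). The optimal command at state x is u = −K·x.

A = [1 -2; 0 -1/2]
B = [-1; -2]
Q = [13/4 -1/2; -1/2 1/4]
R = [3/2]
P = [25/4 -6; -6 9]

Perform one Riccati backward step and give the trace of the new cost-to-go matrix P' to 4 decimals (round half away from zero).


BᵀP = [5.7500 -12.0000]
S = R + BᵀPB = [3/2] + [18.2500] = [19.7500]
BᵀPA = [5.7500 -5.5000]
K = S⁻¹·BᵀPA = [0.2911 -0.2785]
A−BK = [1.2911 -2.2785; 0.5823 -1.0570]
AᵀP(A−BK) = [4.5759 -7.8987; -7.8987 13.7184]
P' = Q + AᵀP(A−BK) = [7.8259 -8.3987; -8.3987 13.9684]
tr(P') = 21.7943

21.7943


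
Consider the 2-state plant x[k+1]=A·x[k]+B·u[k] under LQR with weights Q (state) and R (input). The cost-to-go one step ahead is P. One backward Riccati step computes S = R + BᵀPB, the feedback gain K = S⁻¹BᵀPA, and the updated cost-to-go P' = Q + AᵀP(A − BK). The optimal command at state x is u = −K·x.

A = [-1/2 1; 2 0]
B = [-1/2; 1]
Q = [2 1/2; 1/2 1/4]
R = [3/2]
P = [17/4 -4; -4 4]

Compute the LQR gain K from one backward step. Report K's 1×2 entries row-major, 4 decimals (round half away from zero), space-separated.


BᵀP = [-6.1250 6.0000]
S = R + BᵀPB = [3/2] + [9.0625] = [10.5625]
BᵀPA = [15.0625 -6.1250]
K = S⁻¹·BᵀPA = [1.4260 -0.5799]
A−BK = [0.2130 0.7101; 0.5740 0.5799]
AᵀP(A−BK) = [3.5828 -1.3905; -1.3905 0.6982]
P' = Q + AᵀP(A−BK) = [5.5828 -0.8905; -0.8905 0.9482]
tr(P') = 6.5311

1.4260 -0.5799


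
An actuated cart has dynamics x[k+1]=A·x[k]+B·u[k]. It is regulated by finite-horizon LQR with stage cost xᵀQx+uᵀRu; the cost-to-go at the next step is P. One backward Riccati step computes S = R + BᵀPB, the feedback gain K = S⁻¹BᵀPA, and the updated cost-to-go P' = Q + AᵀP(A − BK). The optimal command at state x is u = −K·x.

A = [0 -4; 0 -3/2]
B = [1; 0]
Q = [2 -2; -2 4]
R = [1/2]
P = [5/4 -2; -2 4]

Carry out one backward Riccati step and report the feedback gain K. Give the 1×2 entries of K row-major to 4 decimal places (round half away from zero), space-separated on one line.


BᵀP = [1.2500 -2.0000]
S = R + BᵀPB = [1/2] + [1.2500] = [1.7500]
BᵀPA = [0.0000 -2.0000]
K = S⁻¹·BᵀPA = [0.0000 -1.1429]
A−BK = [0.0000 -2.8571; 0.0000 -1.5000]
AᵀP(A−BK) = [0.0000 0.0000; 0.0000 2.7143]
P' = Q + AᵀP(A−BK) = [2.0000 -2.0000; -2.0000 6.7143]
tr(P') = 8.7143

0.0000 -1.1429


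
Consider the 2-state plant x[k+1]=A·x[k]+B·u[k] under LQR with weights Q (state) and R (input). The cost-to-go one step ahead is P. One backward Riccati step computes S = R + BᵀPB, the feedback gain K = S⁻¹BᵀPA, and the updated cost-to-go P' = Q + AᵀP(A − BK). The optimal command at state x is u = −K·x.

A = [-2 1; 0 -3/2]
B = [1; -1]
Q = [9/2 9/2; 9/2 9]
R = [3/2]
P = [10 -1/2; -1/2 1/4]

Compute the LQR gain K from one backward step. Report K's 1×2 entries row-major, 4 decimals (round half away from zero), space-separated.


BᵀP = [10.5000 -0.7500]
S = R + BᵀPB = [3/2] + [11.2500] = [12.7500]
BᵀPA = [-21.0000 11.6250]
K = S⁻¹·BᵀPA = [-1.6471 0.9118]
A−BK = [-0.3529 0.0882; -1.6471 -0.5882]
AᵀP(A−BK) = [5.4118 -2.3529; -2.3529 1.4632]
P' = Q + AᵀP(A−BK) = [9.9118 2.1471; 2.1471 10.4632]
tr(P') = 20.3750

-1.6471 0.9118


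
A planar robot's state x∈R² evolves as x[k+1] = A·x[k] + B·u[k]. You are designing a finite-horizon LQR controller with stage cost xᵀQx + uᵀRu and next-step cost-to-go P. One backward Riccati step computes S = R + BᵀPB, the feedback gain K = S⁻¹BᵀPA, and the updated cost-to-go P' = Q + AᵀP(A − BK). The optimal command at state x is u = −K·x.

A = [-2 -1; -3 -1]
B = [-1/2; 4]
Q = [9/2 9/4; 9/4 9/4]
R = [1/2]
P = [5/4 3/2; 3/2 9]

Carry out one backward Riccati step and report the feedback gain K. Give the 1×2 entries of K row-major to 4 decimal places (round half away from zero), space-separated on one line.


-0.8393 -0.2927

BᵀP = [5.3750 35.2500]
S = R + BᵀPB = [1/2] + [138.3125] = [138.8125]
BᵀPA = [-116.5000 -40.6250]
K = S⁻¹·BᵀPA = [-0.8393 -0.2927]
A−BK = [-2.4196 -1.1463; 0.3570 0.1706]
AᵀP(A−BK) = [6.2260 2.9050; 2.9050 1.3606]
P' = Q + AᵀP(A−BK) = [10.7260 5.1550; 5.1550 3.6106]
tr(P') = 14.3367


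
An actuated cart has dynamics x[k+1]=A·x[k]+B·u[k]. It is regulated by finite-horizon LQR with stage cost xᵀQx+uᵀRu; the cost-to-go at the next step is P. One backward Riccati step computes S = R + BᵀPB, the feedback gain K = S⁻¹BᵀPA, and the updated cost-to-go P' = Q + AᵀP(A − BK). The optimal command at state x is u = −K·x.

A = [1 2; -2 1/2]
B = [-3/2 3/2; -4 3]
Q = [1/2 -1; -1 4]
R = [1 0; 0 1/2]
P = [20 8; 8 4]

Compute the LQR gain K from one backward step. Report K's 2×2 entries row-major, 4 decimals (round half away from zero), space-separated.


BᵀP = [-62.0000 -28.0000; 54.0000 24.0000]
S = R + BᵀPB = [1 0; 0 1/2] + [205.0000 -177.0000; -177.0000 153.0000] = [206.0000 -177.0000; -177.0000 153.5000]
BᵀPA = [-6.0000 -138.0000; 6.0000 120.0000]
K = S⁻¹·BᵀPA = [0.4829 0.1952; 0.5959 1.0068]
A−BK = [0.8305 0.7825; -1.8562 -1.7397]
AᵀP(A−BK) = [3.3219 3.1301; 3.1301 3.1164]
P' = Q + AᵀP(A−BK) = [3.8219 2.1301; 2.1301 7.1164]
tr(P') = 10.9384

0.4829 0.1952 0.5959 1.0068


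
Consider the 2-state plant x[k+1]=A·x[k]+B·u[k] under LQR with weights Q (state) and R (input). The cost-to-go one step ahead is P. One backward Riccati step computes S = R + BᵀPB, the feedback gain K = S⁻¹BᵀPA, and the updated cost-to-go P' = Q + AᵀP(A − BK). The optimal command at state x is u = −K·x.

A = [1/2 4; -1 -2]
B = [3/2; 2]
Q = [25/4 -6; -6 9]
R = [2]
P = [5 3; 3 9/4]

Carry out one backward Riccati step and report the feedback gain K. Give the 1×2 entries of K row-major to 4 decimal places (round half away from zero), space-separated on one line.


BᵀP = [13.5000 9.0000]
S = R + BᵀPB = [2] + [38.2500] = [40.2500]
BᵀPA = [-2.2500 36.0000]
K = S⁻¹·BᵀPA = [-0.0559 0.8944]
A−BK = [0.5839 2.6584; -0.8882 -3.7888]
AᵀP(A−BK) = [0.3742 1.5124; 1.5124 8.8012]
P' = Q + AᵀP(A−BK) = [6.6242 -4.4876; -4.4876 17.8012]
tr(P') = 24.4255

-0.0559 0.8944


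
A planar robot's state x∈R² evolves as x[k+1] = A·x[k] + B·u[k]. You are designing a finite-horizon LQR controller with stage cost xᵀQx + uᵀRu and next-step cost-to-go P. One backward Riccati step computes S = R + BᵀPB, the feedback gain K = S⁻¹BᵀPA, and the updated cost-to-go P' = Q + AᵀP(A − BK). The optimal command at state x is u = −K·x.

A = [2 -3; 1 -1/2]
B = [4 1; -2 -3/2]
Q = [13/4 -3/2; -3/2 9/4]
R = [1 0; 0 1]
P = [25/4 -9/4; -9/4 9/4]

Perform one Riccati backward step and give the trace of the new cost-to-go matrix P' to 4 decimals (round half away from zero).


BᵀP = [29.5000 -13.5000; 9.6250 -5.6250]
S = R + BᵀPB = [1 0; 0 1] + [145.0000 49.7500; 49.7500 18.0625] = [146.0000 49.7500; 49.7500 19.0625]
BᵀPA = [45.5000 -81.7500; 13.6250 -26.0625]
K = S⁻¹·BᵀPA = [0.6151 -0.8497; -0.8906 0.8503]
A−BK = [0.4301 -0.4516; 0.8943 -0.9239]
AᵀP(A−BK) = [2.3964 -2.5502; -2.5502 2.7626]
P' = Q + AᵀP(A−BK) = [5.6464 -4.0502; -4.0502 5.0126]
tr(P') = 10.6591

10.6591


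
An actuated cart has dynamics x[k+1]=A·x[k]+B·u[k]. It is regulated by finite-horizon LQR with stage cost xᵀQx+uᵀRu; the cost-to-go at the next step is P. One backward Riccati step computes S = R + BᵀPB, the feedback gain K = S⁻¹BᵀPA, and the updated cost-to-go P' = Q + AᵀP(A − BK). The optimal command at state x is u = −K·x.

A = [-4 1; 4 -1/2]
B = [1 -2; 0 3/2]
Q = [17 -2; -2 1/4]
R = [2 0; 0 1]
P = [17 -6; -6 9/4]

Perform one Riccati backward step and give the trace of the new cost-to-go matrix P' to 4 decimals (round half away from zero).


BᵀP = [17.0000 -6.0000; -43.0000 15.3750]
S = R + BᵀPB = [2 0; 0 1] + [17.0000 -43.0000; -43.0000 109.0625] = [19.0000 -43.0000; -43.0000 110.0625]
BᵀPA = [-92.0000 20.0000; 233.5000 -50.6875]
K = S⁻¹·BᵀPA = [-0.3520 0.0895; 1.9840 -0.4255]
A−BK = [0.3200 0.0594; 1.0240 0.1383]
AᵀP(A−BK) = [4.3520 -0.8960; -0.8960 0.2015]
P' = Q + AᵀP(A−BK) = [21.3520 -2.8960; -2.8960 0.4515]
tr(P') = 21.8035

21.8035


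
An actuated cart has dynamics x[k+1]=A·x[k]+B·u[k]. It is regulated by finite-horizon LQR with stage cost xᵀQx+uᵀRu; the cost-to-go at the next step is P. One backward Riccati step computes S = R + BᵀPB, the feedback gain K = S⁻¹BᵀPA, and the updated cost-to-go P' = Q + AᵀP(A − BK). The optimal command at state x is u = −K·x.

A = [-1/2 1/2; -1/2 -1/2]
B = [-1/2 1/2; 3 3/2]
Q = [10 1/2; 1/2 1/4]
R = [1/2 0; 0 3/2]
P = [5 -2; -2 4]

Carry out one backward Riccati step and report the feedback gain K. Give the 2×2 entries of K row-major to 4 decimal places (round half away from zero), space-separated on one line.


BᵀP = [-8.5000 13.0000; -0.5000 5.0000]
S = R + BᵀPB = [1/2 0; 0 3/2] + [43.2500 15.2500; 15.2500 7.2500] = [43.7500 15.2500; 15.2500 8.7500]
BᵀPA = [-2.2500 -10.7500; -2.2500 -2.7500]
K = S⁻¹·BᵀPA = [0.0973 -0.3469; -0.4268 0.2903]
A−BK = [-0.2379 0.1814; -0.1518 0.1052]
AᵀP(A−BK) = [0.5087 -0.3773; -0.3773 0.3191]
P' = Q + AᵀP(A−BK) = [10.5087 0.1227; 0.1227 0.5691]
tr(P') = 11.0778

0.0973 -0.3469 -0.4268 0.2903


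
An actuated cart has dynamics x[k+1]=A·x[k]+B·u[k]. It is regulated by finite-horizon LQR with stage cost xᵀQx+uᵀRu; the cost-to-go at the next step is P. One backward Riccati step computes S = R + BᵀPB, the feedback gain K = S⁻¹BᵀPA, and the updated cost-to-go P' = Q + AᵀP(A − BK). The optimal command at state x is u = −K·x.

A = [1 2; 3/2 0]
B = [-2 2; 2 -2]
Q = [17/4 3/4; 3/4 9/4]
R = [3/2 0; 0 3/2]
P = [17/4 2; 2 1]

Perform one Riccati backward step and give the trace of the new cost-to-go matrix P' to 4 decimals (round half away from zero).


12.1304

BᵀP = [-4.5000 -2.0000; 4.5000 2.0000]
S = R + BᵀPB = [3/2 0; 0 3/2] + [5.0000 -5.0000; -5.0000 5.0000] = [6.5000 -5.0000; -5.0000 6.5000]
BᵀPA = [-7.5000 -9.0000; 7.5000 9.0000]
K = S⁻¹·BᵀPA = [-0.6522 -0.7826; 0.6522 0.7826]
A−BK = [-1.6087 -1.1304; 4.1087 3.1304]
AᵀP(A−BK) = [2.7174 2.7609; 2.7609 2.9130]
P' = Q + AᵀP(A−BK) = [6.9674 3.5109; 3.5109 5.1630]
tr(P') = 12.1304


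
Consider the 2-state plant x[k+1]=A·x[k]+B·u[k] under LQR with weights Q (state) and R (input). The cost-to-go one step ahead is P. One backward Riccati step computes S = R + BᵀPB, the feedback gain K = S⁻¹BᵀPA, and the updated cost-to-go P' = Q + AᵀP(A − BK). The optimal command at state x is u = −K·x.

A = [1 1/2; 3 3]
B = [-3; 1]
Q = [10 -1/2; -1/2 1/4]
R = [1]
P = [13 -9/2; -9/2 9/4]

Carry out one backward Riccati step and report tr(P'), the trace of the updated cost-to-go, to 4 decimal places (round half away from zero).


21.9885

BᵀP = [-43.5000 15.7500]
S = R + BᵀPB = [1] + [146.2500] = [147.2500]
BᵀPA = [3.7500 25.5000]
K = S⁻¹·BᵀPA = [0.0255 0.1732]
A−BK = [1.0764 1.0195; 2.9745 2.8268]
AᵀP(A−BK) = [6.1545 5.8506; 5.8506 5.5840]
P' = Q + AᵀP(A−BK) = [16.1545 5.3506; 5.3506 5.8340]
tr(P') = 21.9885


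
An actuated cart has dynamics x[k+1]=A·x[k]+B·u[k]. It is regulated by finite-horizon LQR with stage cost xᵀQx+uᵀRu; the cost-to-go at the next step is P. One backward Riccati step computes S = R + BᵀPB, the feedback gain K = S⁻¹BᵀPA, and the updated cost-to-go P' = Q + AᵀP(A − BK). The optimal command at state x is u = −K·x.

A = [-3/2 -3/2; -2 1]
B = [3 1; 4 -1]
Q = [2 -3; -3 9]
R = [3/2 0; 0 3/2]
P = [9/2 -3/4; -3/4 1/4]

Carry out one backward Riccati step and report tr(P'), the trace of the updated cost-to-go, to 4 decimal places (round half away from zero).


12.5481

BᵀP = [10.5000 -1.2500; 5.2500 -1.0000]
S = R + BᵀPB = [3/2 0; 0 3/2] + [26.5000 11.7500; 11.7500 6.2500] = [28.0000 11.7500; 11.7500 7.7500]
BᵀPA = [-13.2500 -17.0000; -5.8750 -8.8750]
K = S⁻¹·BᵀPA = [-0.4264 -0.3480; -0.1116 -0.6176]
A−BK = [-0.1093 0.1615; -0.4062 1.7743]
AᵀP(A−BK) = [0.3198 0.2610; 0.2610 1.2283]
P' = Q + AᵀP(A−BK) = [2.3198 -2.7390; -2.7390 10.2283]
tr(P') = 12.5481


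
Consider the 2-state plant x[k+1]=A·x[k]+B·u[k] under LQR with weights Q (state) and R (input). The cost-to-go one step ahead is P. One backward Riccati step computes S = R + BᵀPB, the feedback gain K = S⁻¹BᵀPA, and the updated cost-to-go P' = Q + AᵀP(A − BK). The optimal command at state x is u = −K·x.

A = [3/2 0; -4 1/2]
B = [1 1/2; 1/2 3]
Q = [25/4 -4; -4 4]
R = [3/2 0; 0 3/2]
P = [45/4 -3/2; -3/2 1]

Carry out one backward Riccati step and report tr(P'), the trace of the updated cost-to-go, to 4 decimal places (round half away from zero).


20.7734

BᵀP = [10.5000 -1.0000; 1.1250 2.2500]
S = R + BᵀPB = [3/2 0; 0 3/2] + [10.0000 2.2500; 2.2500 7.3125] = [11.5000 2.2500; 2.2500 8.8125]
BᵀPA = [19.7500 -0.5000; -7.3125 1.1250]
K = S⁻¹·BᵀPA = [1.9786 -0.0721; -1.3350 0.1461]
A−BK = [0.1889 -0.0010; -0.9844 0.0979]
AᵀP(A−BK) = [10.4737 -0.6339; -0.6339 0.0497]
P' = Q + AᵀP(A−BK) = [16.7237 -4.6339; -4.6339 4.0497]
tr(P') = 20.7734


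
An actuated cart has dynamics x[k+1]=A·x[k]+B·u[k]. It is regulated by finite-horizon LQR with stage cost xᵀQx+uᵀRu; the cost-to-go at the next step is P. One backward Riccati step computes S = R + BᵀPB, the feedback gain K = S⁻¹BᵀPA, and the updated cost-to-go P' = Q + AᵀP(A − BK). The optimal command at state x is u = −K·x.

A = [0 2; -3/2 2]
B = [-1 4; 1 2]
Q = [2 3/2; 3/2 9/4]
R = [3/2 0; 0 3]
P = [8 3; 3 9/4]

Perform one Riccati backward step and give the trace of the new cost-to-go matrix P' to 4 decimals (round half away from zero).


BᵀP = [-5.0000 -0.7500; 38.0000 16.5000]
S = R + BᵀPB = [3/2 0; 0 3] + [4.2500 -21.5000; -21.5000 185.0000] = [5.7500 -21.5000; -21.5000 188.0000]
BᵀPA = [1.1250 -11.5000; -24.7500 109.0000]
K = S⁻¹·BᵀPA = [-0.5182 0.2933; -0.1909 0.6133]
A−BK = [0.2455 -0.1600; -0.6000 0.4800]
AᵀP(A−BK) = [0.9205 -0.9000; -0.9000 1.5200]
P' = Q + AᵀP(A−BK) = [2.9205 0.6000; 0.6000 3.7700]
tr(P') = 6.6905

6.6905


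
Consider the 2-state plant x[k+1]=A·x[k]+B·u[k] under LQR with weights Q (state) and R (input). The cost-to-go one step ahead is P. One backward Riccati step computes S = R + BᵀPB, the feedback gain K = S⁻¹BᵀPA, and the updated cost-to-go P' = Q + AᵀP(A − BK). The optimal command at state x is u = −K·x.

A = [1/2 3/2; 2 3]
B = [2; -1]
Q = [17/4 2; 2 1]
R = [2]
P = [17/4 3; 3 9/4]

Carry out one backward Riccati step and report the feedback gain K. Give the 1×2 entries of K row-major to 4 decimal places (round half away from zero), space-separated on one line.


BᵀP = [5.5000 3.7500]
S = R + BᵀPB = [2] + [7.2500] = [9.2500]
BᵀPA = [10.2500 19.5000]
K = S⁻¹·BᵀPA = [1.1081 2.1081]
A−BK = [-1.7162 -2.7162; 3.1081 5.1081]
AᵀP(A−BK) = [4.7044 8.5794; 8.5794 15.7044]
P' = Q + AᵀP(A−BK) = [8.9544 10.5794; 10.5794 16.7044]
tr(P') = 25.6588

1.1081 2.1081


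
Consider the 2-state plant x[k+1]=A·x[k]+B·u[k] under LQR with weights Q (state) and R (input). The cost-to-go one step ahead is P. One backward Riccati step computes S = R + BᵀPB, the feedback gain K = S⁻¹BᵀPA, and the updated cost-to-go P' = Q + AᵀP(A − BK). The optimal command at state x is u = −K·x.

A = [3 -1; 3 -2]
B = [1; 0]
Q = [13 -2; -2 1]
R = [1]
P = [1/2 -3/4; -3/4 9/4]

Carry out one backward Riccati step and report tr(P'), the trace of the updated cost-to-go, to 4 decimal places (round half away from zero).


30.7083

BᵀP = [0.5000 -0.7500]
S = R + BᵀPB = [1] + [0.5000] = [1.5000]
BᵀPA = [-0.7500 1.0000]
K = S⁻¹·BᵀPA = [-0.5000 0.6667]
A−BK = [3.5000 -1.6667; 3.0000 -2.0000]
AᵀP(A−BK) = [10.8750 -7.7500; -7.7500 5.8333]
P' = Q + AᵀP(A−BK) = [23.8750 -9.7500; -9.7500 6.8333]
tr(P') = 30.7083


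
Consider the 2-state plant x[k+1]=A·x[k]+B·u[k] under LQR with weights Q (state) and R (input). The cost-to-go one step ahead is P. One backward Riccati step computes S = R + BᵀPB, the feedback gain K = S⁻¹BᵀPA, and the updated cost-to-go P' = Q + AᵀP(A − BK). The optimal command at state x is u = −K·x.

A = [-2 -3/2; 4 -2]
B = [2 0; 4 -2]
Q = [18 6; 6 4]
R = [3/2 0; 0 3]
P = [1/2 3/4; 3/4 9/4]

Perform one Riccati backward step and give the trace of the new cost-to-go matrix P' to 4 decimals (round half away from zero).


BᵀP = [4.0000 10.5000; -1.5000 -4.5000]
S = R + BᵀPB = [3/2 0; 0 3] + [50.0000 -21.0000; -21.0000 9.0000] = [51.5000 -21.0000; -21.0000 12.0000]
BᵀPA = [34.0000 -27.0000; -15.0000 11.2500]
K = S⁻¹·BᵀPA = [0.5254 -0.4958; -0.3305 0.0699]
A−BK = [-3.0508 -0.5085; 1.2373 0.1229]
AᵀP(A−BK) = [3.1780 -0.0953; -0.0953 0.4529]
P' = Q + AᵀP(A−BK) = [21.1780 5.9047; 5.9047 4.4529]
tr(P') = 25.6308

25.6308


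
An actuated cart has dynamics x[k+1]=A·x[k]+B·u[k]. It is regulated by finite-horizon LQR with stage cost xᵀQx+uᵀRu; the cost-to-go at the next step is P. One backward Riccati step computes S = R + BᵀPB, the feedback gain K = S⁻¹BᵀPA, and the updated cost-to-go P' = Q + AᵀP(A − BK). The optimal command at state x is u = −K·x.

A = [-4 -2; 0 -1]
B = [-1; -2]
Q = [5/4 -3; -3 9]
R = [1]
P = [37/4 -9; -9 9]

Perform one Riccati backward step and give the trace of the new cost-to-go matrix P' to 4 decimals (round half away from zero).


41.6890

BᵀP = [8.7500 -9.0000]
S = R + BᵀPB = [1] + [9.2500] = [10.2500]
BᵀPA = [-35.0000 -8.5000]
K = S⁻¹·BᵀPA = [-3.4146 -0.8293]
A−BK = [-7.4146 -2.8293; -6.8293 -2.6585]
AᵀP(A−BK) = [28.4878 8.9756; 8.9756 2.9512]
P' = Q + AᵀP(A−BK) = [29.7378 5.9756; 5.9756 11.9512]
tr(P') = 41.6890


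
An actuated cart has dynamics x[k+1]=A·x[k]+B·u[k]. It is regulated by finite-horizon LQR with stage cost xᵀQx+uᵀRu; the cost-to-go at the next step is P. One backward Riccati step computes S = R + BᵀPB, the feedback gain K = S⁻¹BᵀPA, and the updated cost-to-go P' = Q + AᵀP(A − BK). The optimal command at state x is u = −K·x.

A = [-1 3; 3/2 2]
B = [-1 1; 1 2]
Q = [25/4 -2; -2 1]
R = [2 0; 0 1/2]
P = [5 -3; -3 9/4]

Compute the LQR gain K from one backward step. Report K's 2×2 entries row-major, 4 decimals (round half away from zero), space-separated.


0.9902 -1.0588 0.3098 1.0588

BᵀP = [-8.0000 5.2500; -1.0000 1.5000]
S = R + BᵀPB = [2 0; 0 1/2] + [13.2500 2.5000; 2.5000 2.0000] = [15.2500 2.5000; 2.5000 2.5000]
BᵀPA = [15.8750 -13.5000; 3.2500 0.0000]
K = S⁻¹·BᵀPA = [0.9902 -1.0588; 0.3098 1.0588]
A−BK = [-0.3196 0.8824; -0.1098 0.9412]
AᵀP(A−BK) = [2.3363 -2.3824; -2.3824 3.7059]
P' = Q + AᵀP(A−BK) = [8.5863 -4.3824; -4.3824 4.7059]
tr(P') = 13.2922


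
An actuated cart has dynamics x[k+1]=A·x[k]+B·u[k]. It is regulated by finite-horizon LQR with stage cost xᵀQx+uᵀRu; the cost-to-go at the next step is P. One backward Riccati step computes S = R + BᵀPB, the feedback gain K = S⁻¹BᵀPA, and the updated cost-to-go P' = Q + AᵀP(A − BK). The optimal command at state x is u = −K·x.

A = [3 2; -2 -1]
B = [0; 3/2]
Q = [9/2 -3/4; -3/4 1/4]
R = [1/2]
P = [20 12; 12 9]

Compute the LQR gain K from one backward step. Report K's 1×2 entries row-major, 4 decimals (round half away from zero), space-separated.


1.3012 1.0843

BᵀP = [18.0000 13.5000]
S = R + BᵀPB = [1/2] + [20.2500] = [20.7500]
BᵀPA = [27.0000 22.5000]
K = S⁻¹·BᵀPA = [1.3012 1.0843]
A−BK = [3.0000 2.0000; -3.9518 -2.6265]
AᵀP(A−BK) = [36.8675 24.7229; 24.7229 16.6024]
P' = Q + AᵀP(A−BK) = [41.3675 23.9729; 23.9729 16.8524]
tr(P') = 58.2199


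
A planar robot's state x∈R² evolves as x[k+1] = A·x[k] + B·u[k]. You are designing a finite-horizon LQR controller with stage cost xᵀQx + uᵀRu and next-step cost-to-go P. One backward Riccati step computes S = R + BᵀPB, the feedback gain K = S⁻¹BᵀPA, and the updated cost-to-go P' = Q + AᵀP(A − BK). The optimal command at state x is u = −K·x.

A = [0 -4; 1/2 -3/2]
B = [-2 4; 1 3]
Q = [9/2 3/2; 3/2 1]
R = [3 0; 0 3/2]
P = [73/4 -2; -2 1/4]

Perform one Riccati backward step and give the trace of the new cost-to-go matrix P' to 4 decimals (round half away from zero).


BᵀP = [-38.5000 4.2500; 67.0000 -7.2500]
S = R + BᵀPB = [3 0; 0 3/2] + [81.2500 -141.2500; -141.2500 246.2500] = [84.2500 -141.2500; -141.2500 247.7500]
BᵀPA = [2.1250 147.6250; -3.6250 -257.1250]
K = S⁻¹·BᵀPA = [0.0157 0.2770; -0.0057 -0.8799]
A−BK = [0.0541 0.0737; 0.5014 0.8628]
AᵀP(A−BK) = [0.0085 0.0342; 0.0342 1.4225]
P' = Q + AᵀP(A−BK) = [4.5085 1.5342; 1.5342 2.4225]
tr(P') = 6.9310

6.9310


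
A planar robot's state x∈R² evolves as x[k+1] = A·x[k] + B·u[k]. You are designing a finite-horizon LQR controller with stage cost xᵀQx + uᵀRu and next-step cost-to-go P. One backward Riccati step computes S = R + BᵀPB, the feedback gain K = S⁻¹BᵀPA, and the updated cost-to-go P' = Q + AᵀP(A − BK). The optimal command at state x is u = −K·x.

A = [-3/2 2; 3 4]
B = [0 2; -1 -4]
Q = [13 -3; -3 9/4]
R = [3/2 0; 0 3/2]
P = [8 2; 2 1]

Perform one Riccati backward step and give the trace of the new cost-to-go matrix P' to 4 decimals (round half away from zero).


BᵀP = [-2.0000 -1.0000; 8.0000 0.0000]
S = R + BᵀPB = [3/2 0; 0 3/2] + [1.0000 0.0000; 0.0000 16.0000] = [2.5000 0.0000; 0.0000 17.5000]
BᵀPA = [0.0000 -8.0000; -12.0000 16.0000]
K = S⁻¹·BᵀPA = [0.0000 -3.2000; -0.6857 0.9143]
A−BK = [-0.1286 0.1714; 0.2571 4.4571]
AᵀP(A−BK) = [0.7714 -1.0286; -1.0286 39.7714]
P' = Q + AᵀP(A−BK) = [13.7714 -4.0286; -4.0286 42.0214]
tr(P') = 55.7929

55.7929


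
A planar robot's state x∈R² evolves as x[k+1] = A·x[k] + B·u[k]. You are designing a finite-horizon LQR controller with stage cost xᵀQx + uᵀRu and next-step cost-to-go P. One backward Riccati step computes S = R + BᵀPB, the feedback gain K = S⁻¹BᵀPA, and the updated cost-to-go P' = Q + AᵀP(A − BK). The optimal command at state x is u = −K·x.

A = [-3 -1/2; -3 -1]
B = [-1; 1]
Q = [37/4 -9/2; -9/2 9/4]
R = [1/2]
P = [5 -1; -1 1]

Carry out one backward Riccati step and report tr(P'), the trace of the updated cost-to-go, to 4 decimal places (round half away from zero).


BᵀP = [-6.0000 2.0000]
S = R + BᵀPB = [1/2] + [8.0000] = [8.5000]
BᵀPA = [12.0000 1.0000]
K = S⁻¹·BᵀPA = [1.4118 0.1176]
A−BK = [-1.5882 -0.3824; -4.4118 -1.1176]
AᵀP(A−BK) = [19.0588 4.5882; 4.5882 1.1324]
P' = Q + AᵀP(A−BK) = [28.3088 0.0882; 0.0882 3.3824]
tr(P') = 31.6912

31.6912
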